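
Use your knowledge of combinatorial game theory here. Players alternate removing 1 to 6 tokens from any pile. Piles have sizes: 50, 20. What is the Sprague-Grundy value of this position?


Subtraction set: {1, 2, 3, 4, 5, 6}
For this subtraction set, G(n) = n mod 7 (period = max + 1 = 7).
Pile 1 (size 50): G(50) = 50 mod 7 = 1
Pile 2 (size 20): G(20) = 20 mod 7 = 6
Total Grundy value = XOR of all: 1 XOR 6 = 7

7


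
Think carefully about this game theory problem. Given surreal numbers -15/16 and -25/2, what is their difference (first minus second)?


x = -15/16, y = -25/2
Converting to common denominator: 16
x = -15/16, y = -200/16
x - y = -15/16 - -25/2 = 185/16

185/16


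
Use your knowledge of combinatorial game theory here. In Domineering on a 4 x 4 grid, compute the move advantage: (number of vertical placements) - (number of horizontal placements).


Board is 4 x 4 (rows x cols).
Left (vertical) placements: (rows-1) * cols = 3 * 4 = 12
Right (horizontal) placements: rows * (cols-1) = 4 * 3 = 12
Advantage = Left - Right = 12 - 12 = 0

0


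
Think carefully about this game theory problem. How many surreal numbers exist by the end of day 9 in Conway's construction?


Day 0: {|} = 0 is born. Count = 1.
Day n: the number of surreal numbers born by day n is 2^(n+1) - 1.
By day 0: 2^1 - 1 = 1
By day 1: 2^2 - 1 = 3
By day 2: 2^3 - 1 = 7
By day 3: 2^4 - 1 = 15
By day 4: 2^5 - 1 = 31
By day 5: 2^6 - 1 = 63
By day 6: 2^7 - 1 = 127
By day 7: 2^8 - 1 = 255
By day 8: 2^9 - 1 = 511
By day 9: 2^10 - 1 = 1023
By day 9: 1023 surreal numbers.

1023


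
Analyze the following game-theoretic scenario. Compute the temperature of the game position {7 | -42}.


The game is {7 | -42}, a switch {a | b} with numbers a > b.
Cooling {a | b} by t gives {a - t | b + t}, which stops being hot when a - t = b + t, i.e. at t = (a - b)/2. So the temperature of a switch is (a - b)/2.
Temperature = (Left option - Right option) / 2
= (7 - (-42)) / 2
= 49 / 2
= 49/2

49/2


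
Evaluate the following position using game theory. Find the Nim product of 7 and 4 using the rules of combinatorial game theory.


Nim multiplication is bilinear over XOR: (u XOR v) * w = (u*w) XOR (v*w).
So we split each operand into its bit components and XOR the pairwise Nim products.
7 = 1 + 2 + 4 (as XOR of powers of 2).
4 = 4 (as XOR of powers of 2).
Using the standard Nim-product table on single bits:
  2*2 = 3,   2*4 = 8,   2*8 = 12,
  4*4 = 6,   4*8 = 11,  8*8 = 13,
and  1*x = x (identity), k*l = l*k (commutative).
Pairwise Nim products:
  1 * 4 = 4
  2 * 4 = 8
  4 * 4 = 6
XOR them: 4 XOR 8 XOR 6 = 10.
Result: 7 * 4 = 10 (in Nim).

10


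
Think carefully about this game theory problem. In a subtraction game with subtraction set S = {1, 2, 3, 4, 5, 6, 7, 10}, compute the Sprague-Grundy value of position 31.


The subtraction set is S = {1, 2, 3, 4, 5, 6, 7, 10}.
G(k) = mex{ G(k - s) : s in S, s <= k }. We compute iteratively: G(0) = 0.
G(1) = mex({0}) = 1
G(2) = mex({0, 1}) = 2
G(3) = mex({0, 1, 2}) = 3
G(4) = mex({0, 1, 2, 3}) = 4
G(5) = mex({0, 1, 2, 3, 4}) = 5
G(6) = mex({0, 1, 2, 3, 4, 5}) = 6
G(7) = mex({0, 1, 2, 3, 4, 5, 6}) = 7
G(8) = mex({1, 2, 3, 4, 5, 6, 7}) = 0
G(9) = mex({0, 2, 3, 4, 5, 6, 7}) = 1
G(10) = mex({0, 1, 3, 4, 5, 6, 7}) = 2
G(11) = mex({0, 1, 2, 4, 5, 6, 7}) = 3
G(12) = mex({0, 1, 2, 3, 5, 6, 7}) = 4
G(13) = mex({0, 1, 2, 3, 4, 6, 7}) = 5
G(14) = mex({0, 1, 2, 3, 4, 5, 7}) = 6
G(15) = mex({0, 1, 2, 3, 4, 5, 6}) = 7
G(16) = mex({1, 2, 3, 4, 5, 6, 7}) = 0
G(17) = mex({0, 2, 3, 4, 5, 6, 7}) = 1
Observe that G(8)..G(17) = 0, 1, 2, 3, 4, 5, 6, 7, 0, 1 repeats G(0)..G(9) = 0, 1, 2, 3, 4, 5, 6, 7, 0, 1.
For k >= max(S) = 10, G(k) is determined by the previous 10 values G(k-10)..G(k-1); a window of 10 consecutive values has recurred shifted by 8, so by induction G(k + 8) = G(k) for all k >= 0: the sequence is periodic from the start with period 8.
One period: G(0..7) = 0, 1, 2, 3, 4, 5, 6, 7.
31 mod 8 = 7, so G(31) = G(7) = 7.

7


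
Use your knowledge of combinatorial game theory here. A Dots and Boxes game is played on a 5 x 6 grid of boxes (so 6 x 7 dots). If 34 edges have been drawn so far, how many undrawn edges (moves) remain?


Grid: 5 x 6 boxes, i.e. 6 rows and 7 columns of dots.
Horizontal edges: (rows + 1) * cols = 6 * 6 = 36
Vertical edges: rows * (cols + 1) = 5 * 7 = 35
Total edges: 36 + 35 = 71
Edges drawn: 34
Remaining: 71 - 34 = 37

37


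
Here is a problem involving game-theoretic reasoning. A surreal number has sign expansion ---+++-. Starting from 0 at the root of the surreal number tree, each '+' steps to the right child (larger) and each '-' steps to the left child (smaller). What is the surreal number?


Sign expansion: ---+++-
Rule: track bounds (lo, hi), initially (-inf, +inf). On '+', the current value becomes lo and we move to the simplest number in (value, hi): value + 1 if hi = +inf, otherwise the midpoint (value + hi)/2. On '-', the current value becomes hi and we move to value - 1 if lo = -inf, otherwise the midpoint (lo + value)/2.
Start at 0.
Step 1: sign = -, move left. Bounds: (-inf, 0). Value = -1
Step 2: sign = -, move left. Bounds: (-inf, -1). Value = -2
Step 3: sign = -, move left. Bounds: (-inf, -2). Value = -3
Step 4: sign = +, move right. Bounds: (-3, -2). Value = -5/2
Step 5: sign = +, move right. Bounds: (-5/2, -2). Value = -9/4
Step 6: sign = +, move right. Bounds: (-9/4, -2). Value = -17/8
Step 7: sign = -, move left. Bounds: (-9/4, -17/8). Value = -35/16
The surreal number with sign expansion ---+++- is -35/16.

-35/16


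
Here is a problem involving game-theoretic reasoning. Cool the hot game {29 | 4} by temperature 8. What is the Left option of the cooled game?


Original game: {29 | 4} (a switch {a | b} with a > b).
Cooling by t (for t below the temperature (a - b)/2 = 25/2) taxes each move by t: {a | b} cooled by t is {a - t | b + t}.
Cooling amount: t = 8
Cooled Left option: 29 - 8 = 21
Cooled Right option: 4 + 8 = 12
Cooled game: {21 | 12}
Left option = 21

21


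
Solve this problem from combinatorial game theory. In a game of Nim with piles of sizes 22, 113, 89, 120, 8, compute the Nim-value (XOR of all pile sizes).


We need the XOR (exclusive or) of all pile sizes.
After XOR-ing pile 1 (size 22): 0 XOR 22 = 22
After XOR-ing pile 2 (size 113): 22 XOR 113 = 103
After XOR-ing pile 3 (size 89): 103 XOR 89 = 62
After XOR-ing pile 4 (size 120): 62 XOR 120 = 70
After XOR-ing pile 5 (size 8): 70 XOR 8 = 78
The Nim-value of this position is 78.

78


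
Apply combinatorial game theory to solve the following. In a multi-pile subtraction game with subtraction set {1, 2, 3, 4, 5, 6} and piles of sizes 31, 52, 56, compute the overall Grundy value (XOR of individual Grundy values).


Subtraction set: {1, 2, 3, 4, 5, 6}
For this subtraction set, G(n) = n mod 7 (period = max + 1 = 7).
Pile 1 (size 31): G(31) = 31 mod 7 = 3
Pile 2 (size 52): G(52) = 52 mod 7 = 3
Pile 3 (size 56): G(56) = 56 mod 7 = 0
Total Grundy value = XOR of all: 3 XOR 3 XOR 0 = 0

0


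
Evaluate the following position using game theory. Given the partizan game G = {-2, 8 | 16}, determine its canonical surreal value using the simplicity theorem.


Left options: {-2, 8}, max = 8
Right options: {16}, min = 16
All options are numbers and max(Left) < min(Right), so by the simplicity theorem the value is the simplest (earliest-born) number strictly between 8 and 16.
Integers 9 through 15 all lie strictly between 8 and 16.
Among integers, the simplest (lowest birthday = smallest |n|; 0 is born on day 0, +-n on day n) is 9.
No non-integer in the interval can be simpler: if x is a non-integer in the interval, then floor(x) or ceil(x) also lies in the interval (the interval contains an integer), and both are proper prefixes of x's sign expansion, i.e. born earlier. So the game value is 9.
Game value = 9

9


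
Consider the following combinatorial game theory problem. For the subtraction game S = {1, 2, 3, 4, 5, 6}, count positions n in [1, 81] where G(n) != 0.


Subtraction set S = {1, 2, 3, 4, 5, 6}, so G(n) = n mod 7.
G(n) = 0 when n is a multiple of 7.
Multiples of 7 in [1, 81]: 11
N-positions (nonzero Grundy) = 81 - 11 = 70

70


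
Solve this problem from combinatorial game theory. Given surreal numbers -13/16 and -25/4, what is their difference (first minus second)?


x = -13/16, y = -25/4
Converting to common denominator: 16
x = -13/16, y = -100/16
x - y = -13/16 - -25/4 = 87/16

87/16


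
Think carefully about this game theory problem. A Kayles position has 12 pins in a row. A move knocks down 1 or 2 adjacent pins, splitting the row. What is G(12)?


Kayles: a move removes 1 or 2 adjacent pins from a contiguous row.
Removing pins from a row of k leaves two independent rows (a, b) with a + b = k - 1 (one pin) or a + b = k - 2 (two pins); an end removal gives a = 0.
By Sprague-Grundy, G(k) = mex{ G(a) XOR G(b) } over all these splits. G(0) = 0.
G(1): splits (0,0):0^0=0 -> mex({0}) = 1
G(2): splits (0,1):0^1=1 (0,0):0^0=0 -> mex({0, 1}) = 2
G(3): splits (0,2):0^2=2 (1,1):1^1=0 (0,1):0^1=1 -> mex({0, 1, 2}) = 3
G(4): splits (0,3):0^3=3 (1,2):1^2=3 (0,2):0^2=2 (1,1):1^1=0 -> mex({0, 2, 3}) = 1
G(5): splits (0,4):0^1=1 (1,3):1^3=2 (2,2):2^2=0 (0,3):0^3=3 (1,2):1^2=3 -> mex({0, 1, 2, 3}) = 4
G(6) = mex({0, 1, 2, 4}) = 3
G(7) = mex({0, 1, 3, 4, 5}) = 2
G(8) = mex({0, 2, 3, 5, 6}) = 1
G(9) = mex({0, 1, 2, 3, 6, 7}) = 4
G(10) = mex({0, 1, 3, 4, 5, 7}) = 2
G(11) = mex({0, 1, 2, 3, 4, 5}) = 6
G(12) = mex({0, 1, 2, 3, 5, 6, 7}) = 4
Therefore G(12) = 4.

4


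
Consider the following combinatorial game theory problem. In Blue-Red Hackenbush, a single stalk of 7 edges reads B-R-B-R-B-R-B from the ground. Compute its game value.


Edges (from ground): B-R-B-R-B-R-B
By Berlekamp's sign-expansion rule, a Blue-Red Hackenbush stalk has the value of the surreal number whose sign sequence is the edge sequence with B -> + and R -> -.
Sign sequence: +-+-+-+
Trace the sign expansion in the surreal number tree, starting from 0:
Edge 1: B (sign +) -> bounds (0, +inf), value = 1
Edge 2: R (sign -) -> bounds (0, 1), value = 1/2
Edge 3: B (sign +) -> bounds (1/2, 1), value = 3/4
Edge 4: R (sign -) -> bounds (1/2, 3/4), value = 5/8
Edge 5: B (sign +) -> bounds (5/8, 3/4), value = 11/16
Edge 6: R (sign -) -> bounds (5/8, 11/16), value = 21/32
Edge 7: B (sign +) -> bounds (21/32, 11/16), value = 43/64
Game value = 43/64

43/64


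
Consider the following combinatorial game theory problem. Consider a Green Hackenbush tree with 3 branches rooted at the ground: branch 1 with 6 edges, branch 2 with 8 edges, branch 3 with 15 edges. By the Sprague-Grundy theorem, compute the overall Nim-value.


The tree has 3 branches from the ground vertex.
In Green Hackenbush, the Nim-value of a simple path of length k is k.
Branch 1: length 6, Nim-value = 6
Branch 2: length 8, Nim-value = 8
Branch 3: length 15, Nim-value = 15
Total Nim-value = XOR of all branch values:
0 XOR 6 = 6
6 XOR 8 = 14
14 XOR 15 = 1
Nim-value of the tree = 1

1


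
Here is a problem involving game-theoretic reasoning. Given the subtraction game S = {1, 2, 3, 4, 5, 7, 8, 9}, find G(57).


The subtraction set is S = {1, 2, 3, 4, 5, 7, 8, 9}.
G(k) = mex{ G(k - s) : s in S, s <= k }. We compute iteratively: G(0) = 0.
G(1) = mex({0}) = 1
G(2) = mex({0, 1}) = 2
G(3) = mex({0, 1, 2}) = 3
G(4) = mex({0, 1, 2, 3}) = 4
G(5) = mex({0, 1, 2, 3, 4}) = 5
G(6) = mex({1, 2, 3, 4, 5}) = 0
G(7) = mex({0, 2, 3, 4, 5}) = 1
G(8) = mex({0, 1, 3, 4, 5}) = 2
G(9) = mex({0, 1, 2, 4, 5}) = 3
G(10) = mex({0, 1, 2, 3, 5}) = 4
G(11) = mex({0, 1, 2, 3, 4}) = 5
G(12) = mex({1, 2, 3, 4, 5}) = 0
G(13) = mex({0, 2, 3, 4, 5}) = 1
G(14) = mex({0, 1, 3, 4, 5}) = 2
Observe that G(6)..G(14) = 0, 1, 2, 3, 4, 5, 0, 1, 2 repeats G(0)..G(8) = 0, 1, 2, 3, 4, 5, 0, 1, 2.
For k >= max(S) = 9, G(k) is determined by the previous 9 values G(k-9)..G(k-1); a window of 9 consecutive values has recurred shifted by 6, so by induction G(k + 6) = G(k) for all k >= 0: the sequence is periodic from the start with period 6.
One period: G(0..5) = 0, 1, 2, 3, 4, 5.
57 mod 6 = 3, so G(57) = G(3) = 3.

3


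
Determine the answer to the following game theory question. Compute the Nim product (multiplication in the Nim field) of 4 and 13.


Nim multiplication is bilinear over XOR: (u XOR v) * w = (u*w) XOR (v*w).
So we split each operand into its bit components and XOR the pairwise Nim products.
4 = 4 (as XOR of powers of 2).
13 = 1 + 4 + 8 (as XOR of powers of 2).
Using the standard Nim-product table on single bits:
  2*2 = 3,   2*4 = 8,   2*8 = 12,
  4*4 = 6,   4*8 = 11,  8*8 = 13,
and  1*x = x (identity), k*l = l*k (commutative).
Pairwise Nim products:
  4 * 1 = 4
  4 * 4 = 6
  4 * 8 = 11
XOR them: 4 XOR 6 XOR 11 = 9.
Result: 4 * 13 = 9 (in Nim).

9


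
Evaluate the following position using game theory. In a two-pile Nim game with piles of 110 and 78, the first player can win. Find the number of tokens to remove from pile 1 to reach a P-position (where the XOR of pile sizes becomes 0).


Piles: 110 and 78
Current XOR: 110 XOR 78 = 32 (non-zero, so this is an N-position).
To make the XOR zero, we need to find a move that balances the piles.
For pile 1 (size 110): target = 110 XOR 32 = 78
We reduce pile 1 from 110 to 78.
Tokens removed: 110 - 78 = 32
Verification: 78 XOR 78 = 0

32


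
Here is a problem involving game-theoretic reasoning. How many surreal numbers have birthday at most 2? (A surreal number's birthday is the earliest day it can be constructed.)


Day 0: {|} = 0 is born. Count = 1.
Day n: the number of surreal numbers born by day n is 2^(n+1) - 1.
By day 0: 2^1 - 1 = 1
By day 1: 2^2 - 1 = 3
By day 2: 2^3 - 1 = 7
By day 2: 7 surreal numbers.

7


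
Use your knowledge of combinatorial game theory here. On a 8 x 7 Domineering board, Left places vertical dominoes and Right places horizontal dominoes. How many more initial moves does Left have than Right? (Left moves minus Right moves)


Board is 8 x 7 (rows x cols).
Left (vertical) placements: (rows-1) * cols = 7 * 7 = 49
Right (horizontal) placements: rows * (cols-1) = 8 * 6 = 48
Advantage = Left - Right = 49 - 48 = 1

1


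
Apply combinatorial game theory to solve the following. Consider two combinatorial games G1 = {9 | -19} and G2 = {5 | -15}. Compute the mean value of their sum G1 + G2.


G1 = {9 | -19}, G2 = {5 | -15}
Each is a switch {a | b} with numbers a > b; its mean value is (a + b)/2, and mean value is additive over game sums: m(G1 + G2) = m(G1) + m(G2).
Mean of G1 = (9 + (-19))/2 = -10/2 = -5
Mean of G2 = (5 + (-15))/2 = -10/2 = -5
Mean of G1 + G2 = -5 + -5 = -10

-10


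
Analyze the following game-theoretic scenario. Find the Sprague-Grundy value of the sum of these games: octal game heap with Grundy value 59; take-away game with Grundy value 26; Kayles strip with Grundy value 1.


By the Sprague-Grundy theorem, the Grundy value of a sum of games is the XOR of individual Grundy values.
octal game heap: Grundy value = 59. Running XOR: 0 XOR 59 = 59
take-away game: Grundy value = 26. Running XOR: 59 XOR 26 = 33
Kayles strip: Grundy value = 1. Running XOR: 33 XOR 1 = 32
The combined Grundy value is 32.

32


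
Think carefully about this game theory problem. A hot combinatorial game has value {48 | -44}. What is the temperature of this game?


The game is {48 | -44}, a switch {a | b} with numbers a > b.
Cooling {a | b} by t gives {a - t | b + t}, which stops being hot when a - t = b + t, i.e. at t = (a - b)/2. So the temperature of a switch is (a - b)/2.
Temperature = (Left option - Right option) / 2
= (48 - (-44)) / 2
= 92 / 2
= 46

46


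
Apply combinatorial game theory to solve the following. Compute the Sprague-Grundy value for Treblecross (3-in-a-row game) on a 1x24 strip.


Treblecross: place X on empty cells; 3-in-a-row wins.
Playing within two cells of an existing X lets the opponent win at once, so sensible play treats the cells i-2..i+2 around each X as dead. The player left with no safe cell loses, so this is a normal-play take-away game on strips of safe cells.
Placing X at cell i (0-indexed) of a strip of k safe cells leaves independent strips of sizes max(0, i-2) and max(0, k-i-3). Hence G(k) = mex{ G(max(0,i-2)) XOR G(max(0,k-i-3)) : 0 <= i < k }, with G(0) = 0.
G(1): splits (0,0):0^0=0 -> mex({0}) = 1
G(2): splits (0,0):0^0=0 -> mex({0}) = 1
G(3): splits (0,0):0^0=0 -> mex({0}) = 1
G(4): splits (0,1):0^1=1 (0,0):0^0=0 -> mex({0, 1}) = 2
G(5): splits (0,2):0^1=1 (0,1):0^1=1 (0,0):0^0=0 -> mex({0, 1}) = 2
G(6) = mex({1}) = 0
G(7) = mex({0, 1, 2}) = 3
G(8) = mex({0, 1, 2}) = 3
G(9) = mex({0, 2}) = 1
G(10) = mex({0, 2, 3}) = 1
G(11) = mex({0, 3}) = 1
G(12) = mex({1, 3}) = 0
G(13) = mex({0, 1, 2, 3}) = 4
G(14) = mex({0, 1, 2}) = 3
G(15) = mex({0, 1, 2}) = 3
G(16) = mex({0, 1, 2, 4}) = 3
G(17) = mex({0, 1, 3, 4}) = 2
G(18) = mex({0, 1, 3, 4}) = 2
G(19) = mex({0, 1, 3, 5}) = 2
G(20) = mex({0, 1, 2, 3, 5}) = 4
G(21) = mex({0, 1, 2, 3, 5}) = 4
G(22) = mex({1, 2, 6}) = 0
G(23) = mex({0, 1, 2, 3, 4, 6}) = 5
G(24) = mex({0, 1, 2, 3, 4}) = 5
Therefore G(24) = 5.

5


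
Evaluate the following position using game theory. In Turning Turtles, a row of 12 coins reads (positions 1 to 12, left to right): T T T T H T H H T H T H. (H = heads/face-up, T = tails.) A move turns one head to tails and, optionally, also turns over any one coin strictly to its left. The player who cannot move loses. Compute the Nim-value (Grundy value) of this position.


Coins: T T T T H T H H T H T H
Key fact: a single head at position k behaves exactly like a Nim heap of size k (turning it to T and optionally flipping a coin at j < k corresponds to moving the heap from k to j, or to 0), and heads combine as a disjunctive sum (two heads at the same place would cancel, matching j XOR j = 0). So the Nim-value is the XOR of the 1-indexed positions of the heads.
Face-up positions (1-indexed): [5, 7, 8, 10, 12]
XOR 0 with 5: 0 XOR 5 = 5
XOR 5 with 7: 5 XOR 7 = 2
XOR 2 with 8: 2 XOR 8 = 10
XOR 10 with 10: 10 XOR 10 = 0
XOR 0 with 12: 0 XOR 12 = 12
Nim-value = 12

12


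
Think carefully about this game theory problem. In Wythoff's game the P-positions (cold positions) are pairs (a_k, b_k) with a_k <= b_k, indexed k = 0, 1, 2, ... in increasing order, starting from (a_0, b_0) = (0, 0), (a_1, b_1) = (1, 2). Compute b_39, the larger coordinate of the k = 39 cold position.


By Wythoff's theorem, a_k = floor(k * phi) and b_k = floor(k * phi^2) = a_k + k, where phi = (1 + sqrt(5))/2 is the golden ratio.
phi = (1 + sqrt(5))/2 = 1.618034
phi^2 = phi + 1 = 2.618034
k = 39
k * phi^2 = 39 * 2.618034 = 102.103326
b_39 = floor(k * phi^2) = 102 (check: a_39 + k = 63 + 39 = 102)

102


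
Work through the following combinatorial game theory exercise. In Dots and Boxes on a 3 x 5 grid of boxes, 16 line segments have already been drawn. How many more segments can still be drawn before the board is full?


Grid: 3 x 5 boxes, i.e. 4 rows and 6 columns of dots.
Horizontal edges: (rows + 1) * cols = 4 * 5 = 20
Vertical edges: rows * (cols + 1) = 3 * 6 = 18
Total edges: 20 + 18 = 38
Edges drawn: 16
Remaining: 38 - 16 = 22

22


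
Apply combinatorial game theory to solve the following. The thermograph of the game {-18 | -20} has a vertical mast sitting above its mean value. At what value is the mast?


Game = {-18 | -20}, a switch {a | b} with numbers a > b.
Its thermograph has left wall a - t and right wall b + t, which meet at t = (a - b)/2, where both equal (a + b)/2. So the mast (mean value) is at (a + b)/2.
Mean = (-18 + (-20))/2 = -38/2 = -19

-19


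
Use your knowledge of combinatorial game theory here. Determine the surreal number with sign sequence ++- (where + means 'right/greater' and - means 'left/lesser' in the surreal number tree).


Sign expansion: ++-
Rule: track bounds (lo, hi), initially (-inf, +inf). On '+', the current value becomes lo and we move to the simplest number in (value, hi): value + 1 if hi = +inf, otherwise the midpoint (value + hi)/2. On '-', the current value becomes hi and we move to value - 1 if lo = -inf, otherwise the midpoint (lo + value)/2.
Start at 0.
Step 1: sign = +, move right. Bounds: (0, +inf). Value = 1
Step 2: sign = +, move right. Bounds: (1, +inf). Value = 2
Step 3: sign = -, move left. Bounds: (1, 2). Value = 3/2
The surreal number with sign expansion ++- is 3/2.

3/2


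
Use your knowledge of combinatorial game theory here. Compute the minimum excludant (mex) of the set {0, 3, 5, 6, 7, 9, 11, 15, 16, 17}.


Set = {0, 3, 5, 6, 7, 9, 11, 15, 16, 17}
0 is in the set.
1 is NOT in the set. This is the mex.
mex = 1

1


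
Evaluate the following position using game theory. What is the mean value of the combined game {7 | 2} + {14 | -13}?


G1 = {7 | 2}, G2 = {14 | -13}
Each is a switch {a | b} with numbers a > b; its mean value is (a + b)/2, and mean value is additive over game sums: m(G1 + G2) = m(G1) + m(G2).
Mean of G1 = (7 + (2))/2 = 9/2 = 9/2
Mean of G2 = (14 + (-13))/2 = 1/2 = 1/2
Mean of G1 + G2 = 9/2 + 1/2 = 5

5


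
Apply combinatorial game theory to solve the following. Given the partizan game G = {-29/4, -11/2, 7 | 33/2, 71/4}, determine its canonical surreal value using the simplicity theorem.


Left options: {-29/4, -11/2, 7}, max = 7
Right options: {33/2, 71/4}, min = 33/2
All options are numbers and max(Left) < min(Right), so by the simplicity theorem the value is the simplest (earliest-born) number strictly between 7 and 33/2.
Integers 8 through 16 all lie strictly between 7 and 33/2.
Among integers, the simplest (lowest birthday = smallest |n|; 0 is born on day 0, +-n on day n) is 8.
No non-integer in the interval can be simpler: if x is a non-integer in the interval, then floor(x) or ceil(x) also lies in the interval (the interval contains an integer), and both are proper prefixes of x's sign expansion, i.e. born earlier. So the game value is 8.
Game value = 8

8


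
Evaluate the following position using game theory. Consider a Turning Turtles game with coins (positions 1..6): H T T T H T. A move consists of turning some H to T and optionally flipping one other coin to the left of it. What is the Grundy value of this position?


Coins: H T T T H T
Key fact: a single head at position k behaves exactly like a Nim heap of size k (turning it to T and optionally flipping a coin at j < k corresponds to moving the heap from k to j, or to 0), and heads combine as a disjunctive sum (two heads at the same place would cancel, matching j XOR j = 0). So the Nim-value is the XOR of the 1-indexed positions of the heads.
Face-up positions (1-indexed): [1, 5]
XOR 0 with 1: 0 XOR 1 = 1
XOR 1 with 5: 1 XOR 5 = 4
Nim-value = 4

4


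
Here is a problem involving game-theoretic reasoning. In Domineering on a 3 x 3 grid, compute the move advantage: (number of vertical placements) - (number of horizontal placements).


Board is 3 x 3 (rows x cols).
Left (vertical) placements: (rows-1) * cols = 2 * 3 = 6
Right (horizontal) placements: rows * (cols-1) = 3 * 2 = 6
Advantage = Left - Right = 6 - 6 = 0

0


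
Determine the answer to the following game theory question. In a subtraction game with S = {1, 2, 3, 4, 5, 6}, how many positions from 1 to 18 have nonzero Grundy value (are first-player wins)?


Subtraction set S = {1, 2, 3, 4, 5, 6}, so G(n) = n mod 7.
G(n) = 0 when n is a multiple of 7.
Multiples of 7 in [1, 18]: 2
N-positions (nonzero Grundy) = 18 - 2 = 16

16


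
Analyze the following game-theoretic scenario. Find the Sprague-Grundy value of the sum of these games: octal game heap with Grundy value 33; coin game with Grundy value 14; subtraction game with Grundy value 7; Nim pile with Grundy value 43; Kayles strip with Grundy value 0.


By the Sprague-Grundy theorem, the Grundy value of a sum of games is the XOR of individual Grundy values.
octal game heap: Grundy value = 33. Running XOR: 0 XOR 33 = 33
coin game: Grundy value = 14. Running XOR: 33 XOR 14 = 47
subtraction game: Grundy value = 7. Running XOR: 47 XOR 7 = 40
Nim pile: Grundy value = 43. Running XOR: 40 XOR 43 = 3
Kayles strip: Grundy value = 0. Running XOR: 3 XOR 0 = 3
The combined Grundy value is 3.

3


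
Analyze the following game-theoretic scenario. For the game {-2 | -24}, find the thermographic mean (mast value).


Game = {-2 | -24}, a switch {a | b} with numbers a > b.
Its thermograph has left wall a - t and right wall b + t, which meet at t = (a - b)/2, where both equal (a + b)/2. So the mast (mean value) is at (a + b)/2.
Mean = (-2 + (-24))/2 = -26/2 = -13

-13


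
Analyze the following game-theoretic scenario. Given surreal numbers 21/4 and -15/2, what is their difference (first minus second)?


x = 21/4, y = -15/2
Converting to common denominator: 4
x = 21/4, y = -30/4
x - y = 21/4 - -15/2 = 51/4

51/4


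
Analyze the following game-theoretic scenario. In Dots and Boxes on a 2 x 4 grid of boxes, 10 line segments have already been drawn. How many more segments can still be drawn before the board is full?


Grid: 2 x 4 boxes, i.e. 3 rows and 5 columns of dots.
Horizontal edges: (rows + 1) * cols = 3 * 4 = 12
Vertical edges: rows * (cols + 1) = 2 * 5 = 10
Total edges: 12 + 10 = 22
Edges drawn: 10
Remaining: 22 - 10 = 12

12


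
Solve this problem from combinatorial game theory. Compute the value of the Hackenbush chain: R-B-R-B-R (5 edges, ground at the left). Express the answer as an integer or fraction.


Edges (from ground): R-B-R-B-R
By Berlekamp's sign-expansion rule, a Blue-Red Hackenbush stalk has the value of the surreal number whose sign sequence is the edge sequence with B -> + and R -> -.
Sign sequence: -+-+-
Trace the sign expansion in the surreal number tree, starting from 0:
Edge 1: R (sign -) -> bounds (-inf, 0), value = -1
Edge 2: B (sign +) -> bounds (-1, 0), value = -1/2
Edge 3: R (sign -) -> bounds (-1, -1/2), value = -3/4
Edge 4: B (sign +) -> bounds (-3/4, -1/2), value = -5/8
Edge 5: R (sign -) -> bounds (-3/4, -5/8), value = -11/16
Game value = -11/16

-11/16


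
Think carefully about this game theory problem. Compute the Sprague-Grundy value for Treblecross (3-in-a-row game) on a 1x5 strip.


Treblecross: place X on empty cells; 3-in-a-row wins.
Playing within two cells of an existing X lets the opponent win at once, so sensible play treats the cells i-2..i+2 around each X as dead. The player left with no safe cell loses, so this is a normal-play take-away game on strips of safe cells.
Placing X at cell i (0-indexed) of a strip of k safe cells leaves independent strips of sizes max(0, i-2) and max(0, k-i-3). Hence G(k) = mex{ G(max(0,i-2)) XOR G(max(0,k-i-3)) : 0 <= i < k }, with G(0) = 0.
G(1): splits (0,0):0^0=0 -> mex({0}) = 1
G(2): splits (0,0):0^0=0 -> mex({0}) = 1
G(3): splits (0,0):0^0=0 -> mex({0}) = 1
G(4): splits (0,1):0^1=1 (0,0):0^0=0 -> mex({0, 1}) = 2
G(5): splits (0,2):0^1=1 (0,1):0^1=1 (0,0):0^0=0 -> mex({0, 1}) = 2
Therefore G(5) = 2.

2


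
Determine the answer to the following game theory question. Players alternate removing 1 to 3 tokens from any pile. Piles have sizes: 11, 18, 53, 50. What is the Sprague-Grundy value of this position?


Subtraction set: {1, 2, 3}
For this subtraction set, G(n) = n mod 4 (period = max + 1 = 4).
Pile 1 (size 11): G(11) = 11 mod 4 = 3
Pile 2 (size 18): G(18) = 18 mod 4 = 2
Pile 3 (size 53): G(53) = 53 mod 4 = 1
Pile 4 (size 50): G(50) = 50 mod 4 = 2
Total Grundy value = XOR of all: 3 XOR 2 XOR 1 XOR 2 = 2

2


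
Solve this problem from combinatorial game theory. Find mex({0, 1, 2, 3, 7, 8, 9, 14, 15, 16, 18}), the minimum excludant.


Set = {0, 1, 2, 3, 7, 8, 9, 14, 15, 16, 18}
0 is in the set.
1 is in the set.
2 is in the set.
3 is in the set.
4 is NOT in the set. This is the mex.
mex = 4

4


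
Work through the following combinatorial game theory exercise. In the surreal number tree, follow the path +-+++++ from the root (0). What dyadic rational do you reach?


Sign expansion: +-+++++
Rule: track bounds (lo, hi), initially (-inf, +inf). On '+', the current value becomes lo and we move to the simplest number in (value, hi): value + 1 if hi = +inf, otherwise the midpoint (value + hi)/2. On '-', the current value becomes hi and we move to value - 1 if lo = -inf, otherwise the midpoint (lo + value)/2.
Start at 0.
Step 1: sign = +, move right. Bounds: (0, +inf). Value = 1
Step 2: sign = -, move left. Bounds: (0, 1). Value = 1/2
Step 3: sign = +, move right. Bounds: (1/2, 1). Value = 3/4
Step 4: sign = +, move right. Bounds: (3/4, 1). Value = 7/8
Step 5: sign = +, move right. Bounds: (7/8, 1). Value = 15/16
Step 6: sign = +, move right. Bounds: (15/16, 1). Value = 31/32
Step 7: sign = +, move right. Bounds: (31/32, 1). Value = 63/64
The surreal number with sign expansion +-+++++ is 63/64.

63/64


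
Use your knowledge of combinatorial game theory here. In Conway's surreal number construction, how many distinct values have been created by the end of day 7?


Day 0: {|} = 0 is born. Count = 1.
Day n: the number of surreal numbers born by day n is 2^(n+1) - 1.
By day 0: 2^1 - 1 = 1
By day 1: 2^2 - 1 = 3
By day 2: 2^3 - 1 = 7
By day 3: 2^4 - 1 = 15
By day 4: 2^5 - 1 = 31
By day 5: 2^6 - 1 = 63
By day 6: 2^7 - 1 = 127
By day 7: 2^8 - 1 = 255
By day 7: 255 surreal numbers.

255


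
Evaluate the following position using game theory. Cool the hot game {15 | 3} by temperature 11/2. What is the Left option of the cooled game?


Original game: {15 | 3} (a switch {a | b} with a > b).
Cooling by t (for t below the temperature (a - b)/2 = 6) taxes each move by t: {a | b} cooled by t is {a - t | b + t}.
Cooling amount: t = 11/2
Cooled Left option: 15 - 11/2 = 19/2
Cooled Right option: 3 + 11/2 = 17/2
Cooled game: {19/2 | 17/2}
Left option = 19/2

19/2


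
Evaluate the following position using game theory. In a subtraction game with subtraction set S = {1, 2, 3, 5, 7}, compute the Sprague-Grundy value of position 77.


The subtraction set is S = {1, 2, 3, 5, 7}.
G(k) = mex{ G(k - s) : s in S, s <= k }. We compute iteratively: G(0) = 0.
G(1) = mex({0}) = 1
G(2) = mex({0, 1}) = 2
G(3) = mex({0, 1, 2}) = 3
G(4) = mex({1, 2, 3}) = 0
G(5) = mex({0, 2, 3}) = 1
G(6) = mex({0, 1, 3}) = 2
G(7) = mex({0, 1, 2}) = 3
G(8) = mex({1, 2, 3}) = 0
G(9) = mex({0, 2, 3}) = 1
G(10) = mex({0, 1, 3}) = 2
Observe that G(4)..G(10) = 0, 1, 2, 3, 0, 1, 2 repeats G(0)..G(6) = 0, 1, 2, 3, 0, 1, 2.
For k >= max(S) = 7, G(k) is determined by the previous 7 values G(k-7)..G(k-1); a window of 7 consecutive values has recurred shifted by 4, so by induction G(k + 4) = G(k) for all k >= 0: the sequence is periodic from the start with period 4.
One period: G(0..3) = 0, 1, 2, 3.
77 mod 4 = 1, so G(77) = G(1) = 1.

1


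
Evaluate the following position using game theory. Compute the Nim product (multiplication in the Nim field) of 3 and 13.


Nim multiplication is bilinear over XOR: (u XOR v) * w = (u*w) XOR (v*w).
So we split each operand into its bit components and XOR the pairwise Nim products.
3 = 1 + 2 (as XOR of powers of 2).
13 = 1 + 4 + 8 (as XOR of powers of 2).
Using the standard Nim-product table on single bits:
  2*2 = 3,   2*4 = 8,   2*8 = 12,
  4*4 = 6,   4*8 = 11,  8*8 = 13,
and  1*x = x (identity), k*l = l*k (commutative).
Pairwise Nim products:
  1 * 1 = 1
  1 * 4 = 4
  1 * 8 = 8
  2 * 1 = 2
  2 * 4 = 8
  2 * 8 = 12
XOR them: 1 XOR 4 XOR 8 XOR 2 XOR 8 XOR 12 = 11.
Result: 3 * 13 = 11 (in Nim).

11


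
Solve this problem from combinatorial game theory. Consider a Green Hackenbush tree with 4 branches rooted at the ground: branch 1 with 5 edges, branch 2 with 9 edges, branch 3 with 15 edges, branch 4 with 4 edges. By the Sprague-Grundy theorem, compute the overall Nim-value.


The tree has 4 branches from the ground vertex.
In Green Hackenbush, the Nim-value of a simple path of length k is k.
Branch 1: length 5, Nim-value = 5
Branch 2: length 9, Nim-value = 9
Branch 3: length 15, Nim-value = 15
Branch 4: length 4, Nim-value = 4
Total Nim-value = XOR of all branch values:
0 XOR 5 = 5
5 XOR 9 = 12
12 XOR 15 = 3
3 XOR 4 = 7
Nim-value of the tree = 7

7


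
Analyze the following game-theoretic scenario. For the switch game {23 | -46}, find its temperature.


The game is {23 | -46}, a switch {a | b} with numbers a > b.
Cooling {a | b} by t gives {a - t | b + t}, which stops being hot when a - t = b + t, i.e. at t = (a - b)/2. So the temperature of a switch is (a - b)/2.
Temperature = (Left option - Right option) / 2
= (23 - (-46)) / 2
= 69 / 2
= 69/2

69/2


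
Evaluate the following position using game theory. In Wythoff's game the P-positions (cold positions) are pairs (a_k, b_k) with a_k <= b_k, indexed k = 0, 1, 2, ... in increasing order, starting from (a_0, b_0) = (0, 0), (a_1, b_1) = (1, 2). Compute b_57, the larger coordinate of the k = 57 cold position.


By Wythoff's theorem, a_k = floor(k * phi) and b_k = floor(k * phi^2) = a_k + k, where phi = (1 + sqrt(5))/2 is the golden ratio.
phi = (1 + sqrt(5))/2 = 1.618034
phi^2 = phi + 1 = 2.618034
k = 57
k * phi^2 = 57 * 2.618034 = 149.227937
b_57 = floor(k * phi^2) = 149 (check: a_57 + k = 92 + 57 = 149)

149


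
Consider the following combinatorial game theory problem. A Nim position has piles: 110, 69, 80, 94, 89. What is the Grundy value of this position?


We need the XOR (exclusive or) of all pile sizes.
After XOR-ing pile 1 (size 110): 0 XOR 110 = 110
After XOR-ing pile 2 (size 69): 110 XOR 69 = 43
After XOR-ing pile 3 (size 80): 43 XOR 80 = 123
After XOR-ing pile 4 (size 94): 123 XOR 94 = 37
After XOR-ing pile 5 (size 89): 37 XOR 89 = 124
The Nim-value of this position is 124.

124


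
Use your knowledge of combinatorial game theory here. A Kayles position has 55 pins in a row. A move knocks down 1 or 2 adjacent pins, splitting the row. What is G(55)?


Kayles: a move removes 1 or 2 adjacent pins from a contiguous row.
Removing pins from a row of k leaves two independent rows (a, b) with a + b = k - 1 (one pin) or a + b = k - 2 (two pins); an end removal gives a = 0.
By Sprague-Grundy, G(k) = mex{ G(a) XOR G(b) } over all these splits. G(0) = 0.
G(1): splits (0,0):0^0=0 -> mex({0}) = 1
G(2): splits (0,1):0^1=1 (0,0):0^0=0 -> mex({0, 1}) = 2
G(3): splits (0,2):0^2=2 (1,1):1^1=0 (0,1):0^1=1 -> mex({0, 1, 2}) = 3
G(4): splits (0,3):0^3=3 (1,2):1^2=3 (0,2):0^2=2 (1,1):1^1=0 -> mex({0, 2, 3}) = 1
G(5): splits (0,4):0^1=1 (1,3):1^3=2 (2,2):2^2=0 (0,3):0^3=3 (1,2):1^2=3 -> mex({0, 1, 2, 3}) = 4
G(6) = mex({0, 1, 2, 4}) = 3
G(7) = mex({0, 1, 3, 4, 5}) = 2
G(8) = mex({0, 2, 3, 5, 6}) = 1
G(9) = mex({0, 1, 2, 3, 6, 7}) = 4
G(10) = mex({0, 1, 3, 4, 5, 7}) = 2
G(11) = mex({0, 1, 2, 3, 4, 5}) = 6
G(12) = mex({0, 1, 2, 3, 5, 6, 7}) = 4
G(13) = mex({0, 2, 3, 4, 6, 7}) = 1
G(14) = mex({0, 1, 4, 5, 6, 7}) = 2
G(15) = mex({0, 1, 2, 3, 4, 5, 6}) = 7
G(16) = mex({0, 2, 3, 5, 6, 7}) = 1
G(17) = mex({0, 1, 2, 3, 5, 6, 7}) = 4
G(18) = mex({0, 1, 2, 4, 5, 6}) = 3
G(19) = mex({0, 1, 3, 4, 5, 7}) = 2
G(20) = mex({0, 2, 3, 4, 5, 6, 7}) = 1
G(21) = mex({0, 1, 2, 3, 5, 6, 7}) = 4
G(22) = mex({0, 1, 2, 3, 4, 5, 7}) = 6
G(23) = mex({0, 1, 2, 3, 4, 5, 6}) = 7
G(24) = mex({0, 1, 2, 3, 5, 6, 7}) = 4
G(25) = mex({0, 2, 3, 4, 6, 7}) = 1
G(26) = mex({0, 1, 3, 4, 5, 6, 7}) = 2
G(27) = mex({0, 1, 2, 3, 4, 5, 6, 7}) = 8
G(28) = mex({0, 1, 2, 3, 4, 6, 7, 8}) = 5
G(29) = mex({0, 1, 2, 3, 5, 6, 7, 8, 9}) = 4
G(30) = mex({0, 1, 2, 3, 4, 5, 6, 9, 10}) = 7
G(31) = mex({0, 1, 3, 4, 5, 7, 10, 11}) = 2
G(32) = mex({0, 2, 3, 4, 5, 6, 7, 9, 11}) = 1
G(33) = mex({0, 1, 2, 3, 4, 5, 6, 7, 9, 12}) = 8
G(34) = mex({0, 1, 2, 3, 4, 5, 7, 8, 11, 12}) = 6
G(35) = mex({0, 1, 2, 3, 4, 5, 6, 8, 9, 10, 11}) = 7
G(36) = mex({0, 1, 2, 3, 5, 6, 7, 9, 10}) = 4
G(37) = mex({0, 2, 3, 4, 6, 7, 9, 10, 11, 12}) = 1
G(38) = mex({0, 1, 3, 4, 5, 6, 7, 9, 10, 11, 12}) = 2
G(39) = mex({0, 1, 2, 4, 5, 6, 7, 9, 10, 12, 14}) = 3
G(40) = mex({0, 2, 3, 4, 6, 7, 11, 12, 14}) = 1
G(41) = mex({0, 1, 2, 3, 5, 6, 7, 9, 10, 11, 12}) = 4
G(42) = mex({0, 1, 2, 3, 4, 5, 6, 9, 10}) = 7
G(43) = mex({0, 1, 3, 4, 5, 7, 9, 10, 12, 15}) = 2
G(44) = mex({0, 2, 3, 4, 5, 6, 7, 9, 10, 12, 15}) = 1
G(45) = mex({0, 1, 2, 3, 4, 5, 6, 7, 9, 10, 12, 14}) = 8
G(46) = mex({0, 1, 3, 4, 5, 7, 8, 11, 12, 14}) = 2
G(47) = mex({0, 1, 2, 3, 4, 5, 6, 8, 9, 10, 11, 12}) = 7
G(48) = mex({0, 1, 2, 3, 5, 6, 7, 9, 10}) = 4
G(49) = mex({0, 2, 3, 4, 6, 7, 9, 10, 11, 12, 15}) = 1
G(50) = mex({0, 1, 4, 5, 6, 7, 9, 11, 12, 14, 15}) = 2
G(51) = mex({0, 1, 2, 3, 4, 5, 6, 7, 9, 12, 14, 15}) = 8
G(52) = mex({0, 2, 3, 4, 5, 6, 7, 8, 11, 12, 15}) = 1
G(53) = mex({0, 1, 2, 3, 5, 6, 7, 8, 9, 10, 11, 12}) = 4
G(54) = mex({0, 1, 2, 3, 4, 5, 6, 9, 10}) = 7
G(55) = mex({0, 1, 3, 4, 5, 7, 9, 10, 11, 12}) = 2
Therefore G(55) = 2.

2


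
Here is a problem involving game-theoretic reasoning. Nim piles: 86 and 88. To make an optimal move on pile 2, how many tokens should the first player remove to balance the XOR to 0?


Piles: 86 and 88
Current XOR: 86 XOR 88 = 14 (non-zero, so this is an N-position).
To make the XOR zero, we need to find a move that balances the piles.
For pile 2 (size 88): target = 88 XOR 14 = 86
We reduce pile 2 from 88 to 86.
Tokens removed: 88 - 86 = 2
Verification: 86 XOR 86 = 0

2


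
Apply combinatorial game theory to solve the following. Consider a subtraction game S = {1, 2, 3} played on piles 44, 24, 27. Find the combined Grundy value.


Subtraction set: {1, 2, 3}
For this subtraction set, G(n) = n mod 4 (period = max + 1 = 4).
Pile 1 (size 44): G(44) = 44 mod 4 = 0
Pile 2 (size 24): G(24) = 24 mod 4 = 0
Pile 3 (size 27): G(27) = 27 mod 4 = 3
Total Grundy value = XOR of all: 0 XOR 0 XOR 3 = 3

3


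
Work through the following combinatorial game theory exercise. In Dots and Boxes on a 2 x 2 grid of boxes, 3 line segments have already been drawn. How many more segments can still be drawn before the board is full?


Grid: 2 x 2 boxes, i.e. 3 rows and 3 columns of dots.
Horizontal edges: (rows + 1) * cols = 3 * 2 = 6
Vertical edges: rows * (cols + 1) = 2 * 3 = 6
Total edges: 6 + 6 = 12
Edges drawn: 3
Remaining: 12 - 3 = 9

9


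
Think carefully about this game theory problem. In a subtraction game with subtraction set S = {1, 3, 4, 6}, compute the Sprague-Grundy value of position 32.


The subtraction set is S = {1, 3, 4, 6}.
G(k) = mex{ G(k - s) : s in S, s <= k }. We compute iteratively: G(0) = 0.
G(1) = mex({0}) = 1
G(2) = mex({1}) = 0
G(3) = mex({0}) = 1
G(4) = mex({0, 1}) = 2
G(5) = mex({0, 1, 2}) = 3
G(6) = mex({0, 1, 3}) = 2
G(7) = mex({1, 2}) = 0
G(8) = mex({0, 2, 3}) = 1
G(9) = mex({1, 2, 3}) = 0
G(10) = mex({0, 2}) = 1
G(11) = mex({0, 1, 3}) = 2
G(12) = mex({0, 1, 2}) = 3
Observe that G(7)..G(12) = 0, 1, 0, 1, 2, 3 repeats G(0)..G(5) = 0, 1, 0, 1, 2, 3.
For k >= max(S) = 6, G(k) is determined by the previous 6 values G(k-6)..G(k-1); a window of 6 consecutive values has recurred shifted by 7, so by induction G(k + 7) = G(k) for all k >= 0: the sequence is periodic from the start with period 7.
One period: G(0..6) = 0, 1, 0, 1, 2, 3, 2.
32 mod 7 = 4, so G(32) = G(4) = 2.

2


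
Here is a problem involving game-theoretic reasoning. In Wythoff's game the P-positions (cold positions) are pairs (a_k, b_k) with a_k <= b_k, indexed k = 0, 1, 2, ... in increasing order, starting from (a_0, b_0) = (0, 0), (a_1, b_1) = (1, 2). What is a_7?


By Wythoff's theorem, a_k = floor(k * phi) and b_k = floor(k * phi^2) = a_k + k, where phi = (1 + sqrt(5))/2 is the golden ratio.
phi = (1 + sqrt(5))/2 = 1.618034
k = 7
k * phi = 7 * 1.618034 = 11.326238
a_7 = floor(k * phi) = 11

11


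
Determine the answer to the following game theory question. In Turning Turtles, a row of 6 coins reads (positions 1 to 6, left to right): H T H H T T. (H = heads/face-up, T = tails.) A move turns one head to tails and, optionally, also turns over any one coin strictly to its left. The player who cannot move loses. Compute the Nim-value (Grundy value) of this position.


Coins: H T H H T T
Key fact: a single head at position k behaves exactly like a Nim heap of size k (turning it to T and optionally flipping a coin at j < k corresponds to moving the heap from k to j, or to 0), and heads combine as a disjunctive sum (two heads at the same place would cancel, matching j XOR j = 0). So the Nim-value is the XOR of the 1-indexed positions of the heads.
Face-up positions (1-indexed): [1, 3, 4]
XOR 0 with 1: 0 XOR 1 = 1
XOR 1 with 3: 1 XOR 3 = 2
XOR 2 with 4: 2 XOR 4 = 6
Nim-value = 6

6
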